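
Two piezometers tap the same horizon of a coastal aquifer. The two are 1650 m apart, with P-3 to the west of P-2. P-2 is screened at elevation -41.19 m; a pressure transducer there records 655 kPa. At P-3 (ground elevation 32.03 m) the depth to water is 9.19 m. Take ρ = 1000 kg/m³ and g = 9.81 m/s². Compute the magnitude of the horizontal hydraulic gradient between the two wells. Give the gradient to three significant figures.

Pressure head at P-2: ψ = P/(ρg) = 655×1000 / (1000 × 9.81) = 66.77 m.
Total head at P-2: h = z + ψ = -41.19 + 66.77 = 25.58 m.
Total head at P-3: h = 32.03 − 9.19 = 22.84 m.
Head difference: h(P-2) − h(P-3) = 25.58 − 22.84 = 2.74 m.
Hydraulic gradient: i = |Δh| / L = 2.74 / 1650 = 0.00166.

i ≈ 0.00166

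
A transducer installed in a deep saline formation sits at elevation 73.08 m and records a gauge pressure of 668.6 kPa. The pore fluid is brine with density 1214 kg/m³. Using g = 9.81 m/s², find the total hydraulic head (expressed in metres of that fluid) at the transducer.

ψ = P/(ρg) = 668.6×1000 / (1214 × 9.81) = 56.14 m.
h = z + ψ = 73.08 + 56.14 = 129.22 m.

h ≈ 129.22 m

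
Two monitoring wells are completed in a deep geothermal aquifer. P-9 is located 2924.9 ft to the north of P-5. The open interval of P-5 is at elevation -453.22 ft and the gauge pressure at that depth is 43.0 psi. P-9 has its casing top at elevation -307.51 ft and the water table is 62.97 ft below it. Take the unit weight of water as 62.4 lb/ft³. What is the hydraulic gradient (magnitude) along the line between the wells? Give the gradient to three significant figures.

Pressure head at P-5: ψ = 144·P/γ = 144 × 43.0 / 62.4 = 99.23 ft.
Total head at P-5: h = z + ψ = -453.22 + 99.23 = -353.99 ft.
Total head at P-9: h = -307.51 − 62.97 = -370.48 ft.
Head difference: h(P-5) − h(P-9) = -353.99 − (-370.48) = 16.49 ft.
Hydraulic gradient: i = |Δh| / L = 16.49 / 2924.9 = 0.00564.

i ≈ 0.00564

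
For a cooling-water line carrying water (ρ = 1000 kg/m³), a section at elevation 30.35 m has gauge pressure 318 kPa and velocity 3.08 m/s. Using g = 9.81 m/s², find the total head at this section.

h ≈ 63.25 m

Pressure head ψ = P/(ρg) = 318×1000 / (1000 × 9.81) = 32.42 m.
Velocity head = v²/(2g) = 3.08² / (2 × 9.81) = 0.484 m.
h = z + ψ + v²/(2g) = 30.35 + 32.42 + 0.484 = 63.25 m.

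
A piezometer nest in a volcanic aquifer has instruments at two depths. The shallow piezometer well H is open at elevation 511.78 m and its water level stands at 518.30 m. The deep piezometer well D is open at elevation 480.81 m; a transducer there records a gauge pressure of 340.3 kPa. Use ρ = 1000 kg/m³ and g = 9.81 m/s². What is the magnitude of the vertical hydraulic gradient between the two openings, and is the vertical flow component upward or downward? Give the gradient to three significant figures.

Total head at well H: h = 518.30 m (water level in the standpipe).
Pressure head at well D: ψ = P/(ρg) = 340.3×1000 / (1000 × 9.81) = 34.69 m.
Total head at well D: h = z + ψ = 480.81 + 34.69 = 515.50 m.
Δh = h(well H) − h(well D) = 518.30 − 515.50 = 2.80 m.
Vertical separation Δz = 511.78 − 480.81 = 30.97 m.
|i_v| = |Δh| / Δz = 2.80 / 30.97 = 0.0904.
Head is higher in the shallow piezometer, so vertical flow is downward (recharge condition).

|i_v| ≈ 0.0904; vertical flow is downward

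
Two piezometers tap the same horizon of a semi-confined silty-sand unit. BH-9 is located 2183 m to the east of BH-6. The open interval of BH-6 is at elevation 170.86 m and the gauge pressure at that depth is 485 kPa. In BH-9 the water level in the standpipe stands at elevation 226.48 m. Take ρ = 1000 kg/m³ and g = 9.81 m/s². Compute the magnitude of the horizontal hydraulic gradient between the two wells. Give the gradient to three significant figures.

i ≈ 0.00283

Pressure head at BH-6: ψ = P/(ρg) = 485×1000 / (1000 × 9.81) = 49.44 m.
Total head at BH-6: h = z + ψ = 170.86 + 49.44 = 220.30 m.
Total head at BH-9: h = 226.48 m (water level in the piezometer is the total head).
Head difference: h(BH-6) − h(BH-9) = 220.30 − 226.48 = -6.18 m.
Hydraulic gradient: i = |Δh| / L = 6.18 / 2183 = 0.00283.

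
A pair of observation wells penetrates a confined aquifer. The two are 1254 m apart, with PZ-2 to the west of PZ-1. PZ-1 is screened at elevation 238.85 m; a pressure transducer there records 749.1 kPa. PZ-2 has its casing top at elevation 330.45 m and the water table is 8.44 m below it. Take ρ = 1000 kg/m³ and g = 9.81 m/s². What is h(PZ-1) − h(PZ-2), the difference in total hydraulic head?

Pressure head at PZ-1: ψ = P/(ρg) = 749.1×1000 / (1000 × 9.81) = 76.36 m.
Total head at PZ-1: h = z + ψ = 238.85 + 76.36 = 315.21 m.
Total head at PZ-2: h = 330.45 − 8.44 = 322.01 m.
Head difference: h(PZ-1) − h(PZ-2) = 315.21 − 322.01 = -6.80 m.

Δh ≈ -6.80 m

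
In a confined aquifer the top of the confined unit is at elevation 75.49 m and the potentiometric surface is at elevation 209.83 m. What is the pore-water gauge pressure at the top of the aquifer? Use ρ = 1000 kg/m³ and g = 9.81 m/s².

Pressure head at the aquifer top: ψ = h − z = 209.83 − 75.49 = 134.34 m.
P = ρgψ = 1000 × 9.81 × 134.34 = 1317875 Pa ≈ 1320 kPa.

P ≈ 1320 kPa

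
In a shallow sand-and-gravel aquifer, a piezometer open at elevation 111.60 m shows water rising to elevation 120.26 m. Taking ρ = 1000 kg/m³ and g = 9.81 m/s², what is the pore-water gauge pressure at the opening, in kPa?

P ≈ 85.0 kPa

Pressure head ψ = h − z = 120.26 − 111.60 = 8.66 m.
P = ρgψ = 1000 × 9.81 × 8.66 = 84955 Pa ≈ 85.0 kPa.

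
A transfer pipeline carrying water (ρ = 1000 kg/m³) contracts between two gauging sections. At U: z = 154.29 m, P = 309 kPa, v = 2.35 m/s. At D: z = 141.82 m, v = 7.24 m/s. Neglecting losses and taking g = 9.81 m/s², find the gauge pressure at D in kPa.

Pressure head at U: ψ₁ = P₁/(ρg) = 309×1000 / (1000 × 9.81) = 31.50 m.
Velocity heads: v₁²/2g = 2.35²/19.62 = 0.281 m; v₂²/2g = 7.24²/19.62 = 2.672 m.
Total head H = z₁ + ψ₁ + v₁²/2g = 154.29 + 31.50 + 0.281 = 186.07 m.
ψ₂ = H − z₂ − v₂²/2g = 186.07 − 141.82 − 2.672 = 41.58 m.
P₂ = ρgψ₂ = 1000 × 9.81 × 41.58 ≈ 408 kPa.

P₂ ≈ 408 kPa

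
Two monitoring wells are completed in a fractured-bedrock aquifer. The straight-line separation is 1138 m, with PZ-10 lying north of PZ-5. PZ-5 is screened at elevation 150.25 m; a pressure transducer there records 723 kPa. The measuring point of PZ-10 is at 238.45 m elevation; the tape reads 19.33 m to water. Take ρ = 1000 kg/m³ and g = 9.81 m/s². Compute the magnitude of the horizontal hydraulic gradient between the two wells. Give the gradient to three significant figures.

i ≈ 0.00424

Pressure head at PZ-5: ψ = P/(ρg) = 723×1000 / (1000 × 9.81) = 73.70 m.
Total head at PZ-5: h = z + ψ = 150.25 + 73.70 = 223.95 m.
Total head at PZ-10: h = 238.45 − 19.33 = 219.12 m.
Head difference: h(PZ-5) − h(PZ-10) = 223.95 − 219.12 = 4.83 m.
Hydraulic gradient: i = |Δh| / L = 4.83 / 1138 = 0.00424.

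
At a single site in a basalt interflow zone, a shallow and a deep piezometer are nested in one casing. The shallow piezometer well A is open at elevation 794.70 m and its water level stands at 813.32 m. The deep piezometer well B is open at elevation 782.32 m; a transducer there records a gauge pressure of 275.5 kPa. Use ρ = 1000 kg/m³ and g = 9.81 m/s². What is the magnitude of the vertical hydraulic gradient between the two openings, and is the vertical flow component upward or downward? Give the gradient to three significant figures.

Total head at well A: h = 813.32 m (water level in the standpipe).
Pressure head at well B: ψ = P/(ρg) = 275.5×1000 / (1000 × 9.81) = 28.08 m.
Total head at well B: h = z + ψ = 782.32 + 28.08 = 810.40 m.
Δh = h(well A) − h(well B) = 813.32 − 810.40 = 2.92 m.
Vertical separation Δz = 794.70 − 782.32 = 12.38 m.
|i_v| = |Δh| / Δz = 2.92 / 12.38 = 0.236.
Head is higher in the shallow piezometer, so vertical flow is downward (recharge condition).

|i_v| ≈ 0.236; vertical flow is downward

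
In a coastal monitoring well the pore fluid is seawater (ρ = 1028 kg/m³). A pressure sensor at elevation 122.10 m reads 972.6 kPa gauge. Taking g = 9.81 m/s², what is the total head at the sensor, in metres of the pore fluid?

h ≈ 218.54 m

ψ = P/(ρg) = 972.6×1000 / (1028 × 9.81) = 96.44 m.
h = z + ψ = 122.10 + 96.44 = 218.54 m.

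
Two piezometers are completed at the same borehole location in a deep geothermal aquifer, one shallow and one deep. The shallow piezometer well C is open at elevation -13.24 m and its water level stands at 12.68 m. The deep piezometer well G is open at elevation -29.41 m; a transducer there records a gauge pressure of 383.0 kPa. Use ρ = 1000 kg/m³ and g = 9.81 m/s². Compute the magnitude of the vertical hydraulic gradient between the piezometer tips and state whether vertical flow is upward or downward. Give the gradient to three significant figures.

Total head at well C: h = 12.68 m (water level in the standpipe).
Pressure head at well G: ψ = P/(ρg) = 383.0×1000 / (1000 × 9.81) = 39.04 m.
Total head at well G: h = z + ψ = -29.41 + 39.04 = 9.63 m.
Δh = h(well C) − h(well G) = 12.68 − 9.63 = 3.05 m.
Vertical separation Δz = -13.24 − (-29.41) = 16.17 m.
|i_v| = |Δh| / Δz = 3.05 / 16.17 = 0.189.
Head is higher in the shallow piezometer, so vertical flow is downward (recharge condition).

|i_v| ≈ 0.189; vertical flow is downward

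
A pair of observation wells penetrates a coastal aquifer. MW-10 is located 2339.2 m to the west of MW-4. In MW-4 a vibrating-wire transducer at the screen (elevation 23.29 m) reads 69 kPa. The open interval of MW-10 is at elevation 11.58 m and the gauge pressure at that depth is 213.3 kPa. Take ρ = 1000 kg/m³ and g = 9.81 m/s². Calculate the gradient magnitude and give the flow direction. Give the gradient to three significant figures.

Pressure head at MW-4: ψ = P/(ρg) = 69×1000 / (1000 × 9.81) = 7.03 m.
Total head at MW-4: h = z + ψ = 23.29 + 7.03 = 30.32 m.
Pressure head at MW-10: ψ = P/(ρg) = 213.3×1000 / (1000 × 9.81) = 21.74 m.
Total head at MW-10: h = z + ψ = 11.58 + 21.74 = 33.32 m.
Head difference: h(MW-4) − h(MW-10) = 30.32 − 33.32 = -3.00 m.
Hydraulic gradient: i = |Δh| / L = 3.00 / 2339.2 = 0.00128.
Flow is from higher to lower head: from MW-10 toward MW-4, i.e. toward the east.

i ≈ 0.00128; groundwater flows toward the east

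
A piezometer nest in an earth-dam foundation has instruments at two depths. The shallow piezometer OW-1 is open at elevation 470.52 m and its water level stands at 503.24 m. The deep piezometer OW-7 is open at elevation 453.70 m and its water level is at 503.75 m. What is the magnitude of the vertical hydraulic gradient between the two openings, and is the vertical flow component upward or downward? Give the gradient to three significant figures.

Total head at OW-1: h = 503.24 m (water level in the standpipe).
Total head at OW-7: h = 503.75 m.
Δh = h(OW-1) − h(OW-7) = 503.24 − 503.75 = -0.51 m.
Vertical separation Δz = 470.52 − 453.70 = 16.82 m.
|i_v| = |Δh| / Δz = 0.51 / 16.82 = 0.0303.
Head is higher in the deep piezometer, so vertical flow is upward (discharge condition).

|i_v| ≈ 0.0303; vertical flow is upward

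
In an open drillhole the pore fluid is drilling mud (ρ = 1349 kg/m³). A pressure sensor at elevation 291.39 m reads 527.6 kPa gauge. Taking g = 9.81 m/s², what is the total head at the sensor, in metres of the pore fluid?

ψ = P/(ρg) = 527.6×1000 / (1349 × 9.81) = 39.87 m.
h = z + ψ = 291.39 + 39.87 = 331.26 m.

h ≈ 331.26 m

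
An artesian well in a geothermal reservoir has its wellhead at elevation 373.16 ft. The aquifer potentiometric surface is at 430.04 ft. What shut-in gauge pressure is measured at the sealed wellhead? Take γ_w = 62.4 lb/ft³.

P ≈ 24.6 psi

Head above the cap: Δh = 430.04 − 373.16 = 56.88 ft.
P = γΔh/144 = 62.4 × 56.88 / 144 = 24.6 psi.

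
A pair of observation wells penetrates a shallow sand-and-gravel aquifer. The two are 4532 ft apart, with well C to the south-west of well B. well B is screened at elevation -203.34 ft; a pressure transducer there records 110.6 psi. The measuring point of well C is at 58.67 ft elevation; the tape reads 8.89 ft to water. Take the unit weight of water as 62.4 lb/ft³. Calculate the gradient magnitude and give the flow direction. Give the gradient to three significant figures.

Pressure head at well B: ψ = 144·P/γ = 144 × 110.6 / 62.4 = 255.23 ft.
Total head at well B: h = z + ψ = -203.34 + 255.23 = 51.89 ft.
Total head at well C: h = 58.67 − 8.89 = 49.78 ft.
Head difference: h(well B) − h(well C) = 51.89 − 49.78 = 2.11 ft.
Hydraulic gradient: i = |Δh| / L = 2.11 / 4532 = 0.000466.
Flow is from higher to lower head: from well B toward well C, i.e. toward the south-west.

i ≈ 0.000466; groundwater flows toward the south-west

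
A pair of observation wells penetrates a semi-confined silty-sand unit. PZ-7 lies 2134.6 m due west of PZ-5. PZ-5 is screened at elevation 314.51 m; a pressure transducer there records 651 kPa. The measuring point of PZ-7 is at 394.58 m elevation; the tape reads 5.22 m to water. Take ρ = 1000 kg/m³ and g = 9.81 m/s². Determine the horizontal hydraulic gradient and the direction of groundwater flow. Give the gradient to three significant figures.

i ≈ 0.00398; groundwater flows toward the east

Pressure head at PZ-5: ψ = P/(ρg) = 651×1000 / (1000 × 9.81) = 66.36 m.
Total head at PZ-5: h = z + ψ = 314.51 + 66.36 = 380.87 m.
Total head at PZ-7: h = 394.58 − 5.22 = 389.36 m.
Head difference: h(PZ-5) − h(PZ-7) = 380.87 − 389.36 = -8.49 m.
Hydraulic gradient: i = |Δh| / L = 8.49 / 2134.6 = 0.00398.
Flow is from higher to lower head: from PZ-7 toward PZ-5, i.e. toward the east.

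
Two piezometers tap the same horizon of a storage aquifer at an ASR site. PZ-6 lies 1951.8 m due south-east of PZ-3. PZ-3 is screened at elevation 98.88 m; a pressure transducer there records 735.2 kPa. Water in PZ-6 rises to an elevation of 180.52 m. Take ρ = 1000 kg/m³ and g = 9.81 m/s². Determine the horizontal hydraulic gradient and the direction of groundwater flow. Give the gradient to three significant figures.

Pressure head at PZ-3: ψ = P/(ρg) = 735.2×1000 / (1000 × 9.81) = 74.94 m.
Total head at PZ-3: h = z + ψ = 98.88 + 74.94 = 173.82 m.
Total head at PZ-6: h = 180.52 m (water level in the piezometer is the total head).
Head difference: h(PZ-3) − h(PZ-6) = 173.82 − 180.52 = -6.70 m.
Hydraulic gradient: i = |Δh| / L = 6.70 / 1951.8 = 0.00343.
Flow is from higher to lower head: from PZ-6 toward PZ-3, i.e. toward the north-west.

i ≈ 0.00343; groundwater flows toward the north-west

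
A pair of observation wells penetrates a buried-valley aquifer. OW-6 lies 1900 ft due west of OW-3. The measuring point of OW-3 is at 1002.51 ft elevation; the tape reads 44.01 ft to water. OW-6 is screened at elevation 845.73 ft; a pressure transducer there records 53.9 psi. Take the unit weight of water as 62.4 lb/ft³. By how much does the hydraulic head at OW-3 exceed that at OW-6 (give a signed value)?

Total head at OW-3: h = 1002.51 − 44.01 = 958.50 ft.
Pressure head at OW-6: ψ = 144·P/γ = 144 × 53.9 / 62.4 = 124.38 ft.
Total head at OW-6: h = z + ψ = 845.73 + 124.38 = 970.11 ft.
Head difference: h(OW-3) − h(OW-6) = 958.50 − 970.11 = -11.61 ft.

Δh ≈ -11.61 ft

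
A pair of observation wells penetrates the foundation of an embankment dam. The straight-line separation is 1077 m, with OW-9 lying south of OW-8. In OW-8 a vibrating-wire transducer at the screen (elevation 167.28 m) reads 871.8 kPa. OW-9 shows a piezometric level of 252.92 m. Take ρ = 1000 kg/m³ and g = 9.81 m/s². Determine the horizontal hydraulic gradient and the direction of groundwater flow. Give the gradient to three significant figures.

Pressure head at OW-8: ψ = P/(ρg) = 871.8×1000 / (1000 × 9.81) = 88.87 m.
Total head at OW-8: h = z + ψ = 167.28 + 88.87 = 256.15 m.
Total head at OW-9: h = 252.92 m (water level in the piezometer is the total head).
Head difference: h(OW-8) − h(OW-9) = 256.15 − 252.92 = 3.23 m.
Hydraulic gradient: i = |Δh| / L = 3.23 / 1077 = 0.00300.
Flow is from higher to lower head: from OW-8 toward OW-9, i.e. toward the south.

i ≈ 0.00300; groundwater flows toward the south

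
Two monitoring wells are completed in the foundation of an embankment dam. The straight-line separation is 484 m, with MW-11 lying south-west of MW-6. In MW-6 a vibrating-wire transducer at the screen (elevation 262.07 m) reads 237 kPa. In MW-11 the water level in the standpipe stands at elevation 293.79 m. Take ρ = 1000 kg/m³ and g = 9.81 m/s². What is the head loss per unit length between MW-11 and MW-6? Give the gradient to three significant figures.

Pressure head at MW-6: ψ = P/(ρg) = 237×1000 / (1000 × 9.81) = 24.16 m.
Total head at MW-6: h = z + ψ = 262.07 + 24.16 = 286.23 m.
Total head at MW-11: h = 293.79 m (water level in the piezometer is the total head).
Head difference: h(MW-6) − h(MW-11) = 286.23 − 293.79 = -7.56 m.
Hydraulic gradient: i = |Δh| / L = 7.56 / 484 = 0.0156.

i ≈ 0.0156 m/m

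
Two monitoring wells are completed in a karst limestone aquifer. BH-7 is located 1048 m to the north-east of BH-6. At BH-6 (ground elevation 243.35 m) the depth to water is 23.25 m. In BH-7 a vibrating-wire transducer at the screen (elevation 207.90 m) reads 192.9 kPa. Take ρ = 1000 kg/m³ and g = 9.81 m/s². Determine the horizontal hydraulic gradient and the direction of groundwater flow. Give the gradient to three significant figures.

Total head at BH-6: h = 243.35 − 23.25 = 220.10 m.
Pressure head at BH-7: ψ = P/(ρg) = 192.9×1000 / (1000 × 9.81) = 19.66 m.
Total head at BH-7: h = z + ψ = 207.90 + 19.66 = 227.56 m.
Head difference: h(BH-6) − h(BH-7) = 220.10 − 227.56 = -7.46 m.
Hydraulic gradient: i = |Δh| / L = 7.46 / 1048 = 0.00712.
Flow is from higher to lower head: from BH-7 toward BH-6, i.e. toward the south-west.

i ≈ 0.00712; groundwater flows toward the south-west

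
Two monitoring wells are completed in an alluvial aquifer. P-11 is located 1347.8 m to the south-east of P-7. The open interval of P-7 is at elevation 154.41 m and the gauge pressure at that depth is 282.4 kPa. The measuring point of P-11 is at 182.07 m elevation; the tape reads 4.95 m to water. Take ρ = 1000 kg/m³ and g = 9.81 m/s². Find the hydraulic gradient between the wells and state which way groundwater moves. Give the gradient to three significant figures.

Pressure head at P-7: ψ = P/(ρg) = 282.4×1000 / (1000 × 9.81) = 28.79 m.
Total head at P-7: h = z + ψ = 154.41 + 28.79 = 183.20 m.
Total head at P-11: h = 182.07 − 4.95 = 177.12 m.
Head difference: h(P-7) − h(P-11) = 183.20 − 177.12 = 6.08 m.
Hydraulic gradient: i = |Δh| / L = 6.08 / 1347.8 = 0.00451.
Flow is from higher to lower head: from P-7 toward P-11, i.e. toward the south-east.

i ≈ 0.00451; groundwater flows toward the south-east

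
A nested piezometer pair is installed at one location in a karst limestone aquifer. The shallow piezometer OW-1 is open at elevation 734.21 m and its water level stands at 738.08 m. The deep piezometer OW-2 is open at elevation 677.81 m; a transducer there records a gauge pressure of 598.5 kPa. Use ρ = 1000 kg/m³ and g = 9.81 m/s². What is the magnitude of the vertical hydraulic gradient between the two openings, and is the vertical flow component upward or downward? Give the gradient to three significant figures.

Total head at OW-1: h = 738.08 m (water level in the standpipe).
Pressure head at OW-2: ψ = P/(ρg) = 598.5×1000 / (1000 × 9.81) = 61.01 m.
Total head at OW-2: h = z + ψ = 677.81 + 61.01 = 738.82 m.
Δh = h(OW-1) − h(OW-2) = 738.08 − 738.82 = -0.74 m.
Vertical separation Δz = 734.21 − 677.81 = 56.40 m.
|i_v| = |Δh| / Δz = 0.74 / 56.40 = 0.0131.
Head is higher in the deep piezometer, so vertical flow is upward (discharge condition).

|i_v| ≈ 0.0131; vertical flow is upward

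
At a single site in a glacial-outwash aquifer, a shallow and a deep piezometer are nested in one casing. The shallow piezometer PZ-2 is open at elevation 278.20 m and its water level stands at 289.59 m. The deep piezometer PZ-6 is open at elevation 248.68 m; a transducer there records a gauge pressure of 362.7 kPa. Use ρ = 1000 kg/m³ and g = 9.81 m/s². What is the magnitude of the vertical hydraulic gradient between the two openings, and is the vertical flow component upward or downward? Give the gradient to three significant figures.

Total head at PZ-2: h = 289.59 m (water level in the standpipe).
Pressure head at PZ-6: ψ = P/(ρg) = 362.7×1000 / (1000 × 9.81) = 36.97 m.
Total head at PZ-6: h = z + ψ = 248.68 + 36.97 = 285.65 m.
Δh = h(PZ-2) − h(PZ-6) = 289.59 − 285.65 = 3.94 m.
Vertical separation Δz = 278.20 − 248.68 = 29.52 m.
|i_v| = |Δh| / Δz = 3.94 / 29.52 = 0.133.
Head is higher in the shallow piezometer, so vertical flow is downward (recharge condition).

|i_v| ≈ 0.133; vertical flow is downward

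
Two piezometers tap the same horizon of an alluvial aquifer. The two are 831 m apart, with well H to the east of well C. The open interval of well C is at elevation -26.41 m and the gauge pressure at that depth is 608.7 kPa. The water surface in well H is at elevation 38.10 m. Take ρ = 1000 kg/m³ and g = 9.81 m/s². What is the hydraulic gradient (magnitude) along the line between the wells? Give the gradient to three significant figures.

Pressure head at well C: ψ = P/(ρg) = 608.7×1000 / (1000 × 9.81) = 62.05 m.
Total head at well C: h = z + ψ = -26.41 + 62.05 = 35.64 m.
Total head at well H: h = 38.10 m (water level in the piezometer is the total head).
Head difference: h(well C) − h(well H) = 35.64 − 38.10 = -2.46 m.
Hydraulic gradient: i = |Δh| / L = 2.46 / 831 = 0.00296.

i ≈ 0.00296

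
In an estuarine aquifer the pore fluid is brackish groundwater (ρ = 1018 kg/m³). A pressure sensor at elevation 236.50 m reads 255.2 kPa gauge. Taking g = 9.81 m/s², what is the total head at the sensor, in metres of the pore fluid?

ψ = P/(ρg) = 255.2×1000 / (1018 × 9.81) = 25.55 m.
h = z + ψ = 236.50 + 25.55 = 262.05 m.

h ≈ 262.05 m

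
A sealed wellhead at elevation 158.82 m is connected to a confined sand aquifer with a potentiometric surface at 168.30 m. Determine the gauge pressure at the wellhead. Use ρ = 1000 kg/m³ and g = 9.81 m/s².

Head above the cap: Δh = 168.30 − 158.82 = 9.48 m.
P = ρgΔh = 1000 × 9.81 × 9.48 = 92999 Pa ≈ 93.0 kPa.

P ≈ 93.0 kPa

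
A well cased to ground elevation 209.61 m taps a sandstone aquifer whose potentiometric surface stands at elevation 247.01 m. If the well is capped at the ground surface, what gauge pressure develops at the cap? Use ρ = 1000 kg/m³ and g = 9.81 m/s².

P ≈ 367 kPa

Head above the cap: Δh = 247.01 − 209.61 = 37.40 m.
P = ρgΔh = 1000 × 9.81 × 37.40 = 366894 Pa ≈ 367 kPa.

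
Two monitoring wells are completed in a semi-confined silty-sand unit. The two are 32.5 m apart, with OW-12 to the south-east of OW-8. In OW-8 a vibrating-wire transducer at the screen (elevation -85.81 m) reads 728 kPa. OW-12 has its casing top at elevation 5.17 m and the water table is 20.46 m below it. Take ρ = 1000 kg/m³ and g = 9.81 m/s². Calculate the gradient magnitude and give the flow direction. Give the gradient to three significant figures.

Pressure head at OW-8: ψ = P/(ρg) = 728×1000 / (1000 × 9.81) = 74.21 m.
Total head at OW-8: h = z + ψ = -85.81 + 74.21 = -11.60 m.
Total head at OW-12: h = 5.17 − 20.46 = -15.29 m.
Head difference: h(OW-8) − h(OW-12) = -11.60 − (-15.29) = 3.69 m.
Hydraulic gradient: i = |Δh| / L = 3.69 / 32.5 = 0.114.
Flow is from higher to lower head: from OW-8 toward OW-12, i.e. toward the south-east.

i ≈ 0.114; groundwater flows toward the south-east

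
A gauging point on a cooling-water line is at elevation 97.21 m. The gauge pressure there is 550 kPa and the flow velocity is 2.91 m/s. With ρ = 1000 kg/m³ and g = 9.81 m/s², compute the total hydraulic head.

h ≈ 153.71 m

Pressure head ψ = P/(ρg) = 550×1000 / (1000 × 9.81) = 56.07 m.
Velocity head = v²/(2g) = 2.91² / (2 × 9.81) = 0.432 m.
h = z + ψ + v²/(2g) = 97.21 + 56.07 + 0.432 = 153.71 m.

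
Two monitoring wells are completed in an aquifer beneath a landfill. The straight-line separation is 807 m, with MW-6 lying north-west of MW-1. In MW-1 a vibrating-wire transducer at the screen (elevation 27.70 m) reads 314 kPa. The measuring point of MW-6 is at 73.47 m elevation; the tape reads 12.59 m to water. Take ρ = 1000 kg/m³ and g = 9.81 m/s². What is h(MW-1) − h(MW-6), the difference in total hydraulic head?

Pressure head at MW-1: ψ = P/(ρg) = 314×1000 / (1000 × 9.81) = 32.01 m.
Total head at MW-1: h = z + ψ = 27.70 + 32.01 = 59.71 m.
Total head at MW-6: h = 73.47 − 12.59 = 60.88 m.
Head difference: h(MW-1) − h(MW-6) = 59.71 − 60.88 = -1.17 m.

Δh ≈ -1.17 m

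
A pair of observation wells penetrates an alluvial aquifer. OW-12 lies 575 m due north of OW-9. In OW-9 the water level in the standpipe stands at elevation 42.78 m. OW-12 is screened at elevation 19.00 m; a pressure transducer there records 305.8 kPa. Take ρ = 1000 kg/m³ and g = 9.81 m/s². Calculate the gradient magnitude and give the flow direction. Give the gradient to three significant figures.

i ≈ 0.0129; groundwater flows toward the south

Total head at OW-9: h = 42.78 m (water level in the piezometer is the total head).
Pressure head at OW-12: ψ = P/(ρg) = 305.8×1000 / (1000 × 9.81) = 31.17 m.
Total head at OW-12: h = z + ψ = 19.00 + 31.17 = 50.17 m.
Head difference: h(OW-9) − h(OW-12) = 42.78 − 50.17 = -7.39 m.
Hydraulic gradient: i = |Δh| / L = 7.39 / 575 = 0.0129.
Flow is from higher to lower head: from OW-12 toward OW-9, i.e. toward the south.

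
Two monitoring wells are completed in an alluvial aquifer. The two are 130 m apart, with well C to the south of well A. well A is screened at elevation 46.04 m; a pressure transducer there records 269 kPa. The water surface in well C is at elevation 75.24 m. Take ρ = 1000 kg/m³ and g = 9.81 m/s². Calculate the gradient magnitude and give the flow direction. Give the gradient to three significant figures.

i ≈ 0.0137; groundwater flows toward the north

Pressure head at well A: ψ = P/(ρg) = 269×1000 / (1000 × 9.81) = 27.42 m.
Total head at well A: h = z + ψ = 46.04 + 27.42 = 73.46 m.
Total head at well C: h = 75.24 m (water level in the piezometer is the total head).
Head difference: h(well A) − h(well C) = 73.46 − 75.24 = -1.78 m.
Hydraulic gradient: i = |Δh| / L = 1.78 / 130 = 0.0137.
Flow is from higher to lower head: from well C toward well A, i.e. toward the north.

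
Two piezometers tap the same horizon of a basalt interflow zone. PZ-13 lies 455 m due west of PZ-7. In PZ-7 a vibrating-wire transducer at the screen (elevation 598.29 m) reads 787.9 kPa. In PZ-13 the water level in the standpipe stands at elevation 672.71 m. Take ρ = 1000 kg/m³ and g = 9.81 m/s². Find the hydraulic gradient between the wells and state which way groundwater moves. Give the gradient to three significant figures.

Pressure head at PZ-7: ψ = P/(ρg) = 787.9×1000 / (1000 × 9.81) = 80.32 m.
Total head at PZ-7: h = z + ψ = 598.29 + 80.32 = 678.61 m.
Total head at PZ-13: h = 672.71 m (water level in the piezometer is the total head).
Head difference: h(PZ-7) − h(PZ-13) = 678.61 − 672.71 = 5.90 m.
Hydraulic gradient: i = |Δh| / L = 5.90 / 455 = 0.0130.
Flow is from higher to lower head: from PZ-7 toward PZ-13, i.e. toward the west.

i ≈ 0.0130; groundwater flows toward the west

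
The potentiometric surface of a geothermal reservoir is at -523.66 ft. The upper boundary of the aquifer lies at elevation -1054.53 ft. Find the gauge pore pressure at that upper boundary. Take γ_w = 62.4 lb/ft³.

Pressure head at the aquifer top: ψ = h − z = -523.66 − (-1054.53) = 530.87 ft.
P = γψ/144 = 62.4 × 530.87 / 144 = 230 psi.

P ≈ 230 psi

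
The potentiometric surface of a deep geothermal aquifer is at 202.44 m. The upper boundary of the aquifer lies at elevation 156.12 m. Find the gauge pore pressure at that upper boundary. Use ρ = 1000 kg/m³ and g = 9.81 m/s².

Pressure head at the aquifer top: ψ = h − z = 202.44 − 156.12 = 46.32 m.
P = ρgψ = 1000 × 9.81 × 46.32 = 454399 Pa ≈ 454 kPa.

P ≈ 454 kPa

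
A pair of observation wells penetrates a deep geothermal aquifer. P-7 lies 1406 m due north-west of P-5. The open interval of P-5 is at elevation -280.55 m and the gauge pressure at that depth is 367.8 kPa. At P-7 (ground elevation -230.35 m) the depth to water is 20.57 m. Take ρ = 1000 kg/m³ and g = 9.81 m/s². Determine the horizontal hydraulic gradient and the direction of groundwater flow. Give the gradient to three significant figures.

i ≈ 0.00559; groundwater flows toward the north-west

Pressure head at P-5: ψ = P/(ρg) = 367.8×1000 / (1000 × 9.81) = 37.49 m.
Total head at P-5: h = z + ψ = -280.55 + 37.49 = -243.06 m.
Total head at P-7: h = -230.35 − 20.57 = -250.92 m.
Head difference: h(P-5) − h(P-7) = -243.06 − (-250.92) = 7.86 m.
Hydraulic gradient: i = |Δh| / L = 7.86 / 1406 = 0.00559.
Flow is from higher to lower head: from P-5 toward P-7, i.e. toward the north-west.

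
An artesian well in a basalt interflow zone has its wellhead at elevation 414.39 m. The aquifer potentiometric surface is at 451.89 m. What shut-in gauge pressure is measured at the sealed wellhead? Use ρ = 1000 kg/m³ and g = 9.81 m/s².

P ≈ 368 kPa

Head above the cap: Δh = 451.89 − 414.39 = 37.50 m.
P = ρgΔh = 1000 × 9.81 × 37.50 = 367875 Pa ≈ 368 kPa.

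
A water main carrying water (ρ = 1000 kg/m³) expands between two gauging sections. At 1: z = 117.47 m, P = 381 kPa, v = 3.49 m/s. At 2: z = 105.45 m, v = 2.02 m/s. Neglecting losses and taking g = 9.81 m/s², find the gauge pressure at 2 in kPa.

P₂ ≈ 503 kPa

Pressure head at 1: ψ₁ = P₁/(ρg) = 381×1000 / (1000 × 9.81) = 38.84 m.
Velocity heads: v₁²/2g = 3.49²/19.62 = 0.621 m; v₂²/2g = 2.02²/19.62 = 0.208 m.
Total head H = z₁ + ψ₁ + v₁²/2g = 117.47 + 38.84 + 0.621 = 156.93 m.
ψ₂ = H − z₂ − v₂²/2g = 156.93 − 105.45 − 0.208 = 51.27 m.
P₂ = ρgψ₂ = 1000 × 9.81 × 51.27 ≈ 503 kPa.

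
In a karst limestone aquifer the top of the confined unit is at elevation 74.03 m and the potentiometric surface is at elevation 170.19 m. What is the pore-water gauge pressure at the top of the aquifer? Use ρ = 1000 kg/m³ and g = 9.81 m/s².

P ≈ 943 kPa

Pressure head at the aquifer top: ψ = h − z = 170.19 − 74.03 = 96.16 m.
P = ρgψ = 1000 × 9.81 × 96.16 = 943330 Pa ≈ 943 kPa.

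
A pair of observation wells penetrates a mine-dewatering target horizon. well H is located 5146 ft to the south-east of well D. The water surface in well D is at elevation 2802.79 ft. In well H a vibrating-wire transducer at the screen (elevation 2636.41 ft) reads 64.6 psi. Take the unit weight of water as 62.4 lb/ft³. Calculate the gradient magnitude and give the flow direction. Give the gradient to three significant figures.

Total head at well D: h = 2802.79 ft (water level in the piezometer is the total head).
Pressure head at well H: ψ = 144·P/γ = 144 × 64.6 / 62.4 = 149.08 ft.
Total head at well H: h = z + ψ = 2636.41 + 149.08 = 2785.49 ft.
Head difference: h(well D) − h(well H) = 2802.79 − 2785.49 = 17.30 ft.
Hydraulic gradient: i = |Δh| / L = 17.30 / 5146 = 0.00336.
Flow is from higher to lower head: from well D toward well H, i.e. toward the south-east.

i ≈ 0.00336; groundwater flows toward the south-east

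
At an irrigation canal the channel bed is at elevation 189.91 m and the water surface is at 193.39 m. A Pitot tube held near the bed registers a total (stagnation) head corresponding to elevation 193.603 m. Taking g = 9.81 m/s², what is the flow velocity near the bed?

Near the bed, under hydrostatic conditions, the piezometric head (z + ψ) equals the free-surface elevation, 193.39 m.
Velocity head = total − piezometric = 193.603 − 193.39 = 0.213 m.
v = √(2g·h_v) = √(2 × 9.81 × 0.213) = 2.04 m/s.

v ≈ 2.04 m/s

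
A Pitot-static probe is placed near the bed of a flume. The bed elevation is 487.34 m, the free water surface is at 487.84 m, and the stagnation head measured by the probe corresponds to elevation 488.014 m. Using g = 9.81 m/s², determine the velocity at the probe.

v ≈ 1.85 m/s

Near the bed, under hydrostatic conditions, the piezometric head (z + ψ) equals the free-surface elevation, 487.84 m.
Velocity head = total − piezometric = 488.014 − 487.84 = 0.174 m.
v = √(2g·h_v) = √(2 × 9.81 × 0.174) = 1.85 m/s.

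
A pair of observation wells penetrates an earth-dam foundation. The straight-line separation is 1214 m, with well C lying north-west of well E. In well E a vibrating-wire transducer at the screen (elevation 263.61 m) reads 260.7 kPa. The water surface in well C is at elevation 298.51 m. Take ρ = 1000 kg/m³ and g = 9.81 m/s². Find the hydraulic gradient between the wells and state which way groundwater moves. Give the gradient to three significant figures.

Pressure head at well E: ψ = P/(ρg) = 260.7×1000 / (1000 × 9.81) = 26.57 m.
Total head at well E: h = z + ψ = 263.61 + 26.57 = 290.18 m.
Total head at well C: h = 298.51 m (water level in the piezometer is the total head).
Head difference: h(well E) − h(well C) = 290.18 − 298.51 = -8.33 m.
Hydraulic gradient: i = |Δh| / L = 8.33 / 1214 = 0.00686.
Flow is from higher to lower head: from well C toward well E, i.e. toward the south-east.

i ≈ 0.00686; groundwater flows toward the south-east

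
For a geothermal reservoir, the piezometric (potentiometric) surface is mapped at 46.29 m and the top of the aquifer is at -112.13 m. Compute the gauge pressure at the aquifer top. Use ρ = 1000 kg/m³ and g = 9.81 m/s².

Pressure head at the aquifer top: ψ = h − z = 46.29 − (-112.13) = 158.42 m.
P = ρgψ = 1000 × 9.81 × 158.42 = 1554100 Pa ≈ 1550 kPa.

P ≈ 1550 kPa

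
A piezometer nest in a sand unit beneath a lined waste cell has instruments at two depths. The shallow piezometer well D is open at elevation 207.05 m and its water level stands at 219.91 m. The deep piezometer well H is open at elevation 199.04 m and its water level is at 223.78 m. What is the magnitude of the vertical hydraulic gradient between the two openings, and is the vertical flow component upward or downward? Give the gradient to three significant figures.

Total head at well D: h = 219.91 m (water level in the standpipe).
Total head at well H: h = 223.78 m.
Δh = h(well D) − h(well H) = 219.91 − 223.78 = -3.87 m.
Vertical separation Δz = 207.05 − 199.04 = 8.01 m.
|i_v| = |Δh| / Δz = 3.87 / 8.01 = 0.483.
Head is higher in the deep piezometer, so vertical flow is upward (discharge condition).

|i_v| ≈ 0.483; vertical flow is upward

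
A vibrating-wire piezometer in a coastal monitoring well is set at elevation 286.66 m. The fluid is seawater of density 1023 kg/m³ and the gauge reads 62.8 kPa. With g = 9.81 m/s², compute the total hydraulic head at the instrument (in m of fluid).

h ≈ 292.92 m

ψ = P/(ρg) = 62.8×1000 / (1023 × 9.81) = 6.26 m.
h = z + ψ = 286.66 + 6.26 = 292.92 m.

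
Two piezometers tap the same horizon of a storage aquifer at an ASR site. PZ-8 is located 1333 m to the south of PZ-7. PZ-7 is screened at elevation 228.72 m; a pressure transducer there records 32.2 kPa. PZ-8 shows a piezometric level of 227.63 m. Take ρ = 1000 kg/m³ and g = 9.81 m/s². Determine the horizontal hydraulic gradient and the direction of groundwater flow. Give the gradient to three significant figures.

i ≈ 0.00328; groundwater flows toward the south

Pressure head at PZ-7: ψ = P/(ρg) = 32.2×1000 / (1000 × 9.81) = 3.28 m.
Total head at PZ-7: h = z + ψ = 228.72 + 3.28 = 232.00 m.
Total head at PZ-8: h = 227.63 m (water level in the piezometer is the total head).
Head difference: h(PZ-7) − h(PZ-8) = 232.00 − 227.63 = 4.37 m.
Hydraulic gradient: i = |Δh| / L = 4.37 / 1333 = 0.00328.
Flow is from higher to lower head: from PZ-7 toward PZ-8, i.e. toward the south.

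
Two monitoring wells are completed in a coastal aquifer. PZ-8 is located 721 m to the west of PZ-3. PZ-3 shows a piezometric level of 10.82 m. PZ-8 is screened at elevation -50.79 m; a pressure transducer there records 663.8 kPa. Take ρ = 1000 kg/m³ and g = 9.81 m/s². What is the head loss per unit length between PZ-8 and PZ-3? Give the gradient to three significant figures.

i ≈ 0.00840 m/m

Total head at PZ-3: h = 10.82 m (water level in the piezometer is the total head).
Pressure head at PZ-8: ψ = P/(ρg) = 663.8×1000 / (1000 × 9.81) = 67.67 m.
Total head at PZ-8: h = z + ψ = -50.79 + 67.67 = 16.88 m.
Head difference: h(PZ-3) − h(PZ-8) = 10.82 − 16.88 = -6.06 m.
Hydraulic gradient: i = |Δh| / L = 6.06 / 721 = 0.00840.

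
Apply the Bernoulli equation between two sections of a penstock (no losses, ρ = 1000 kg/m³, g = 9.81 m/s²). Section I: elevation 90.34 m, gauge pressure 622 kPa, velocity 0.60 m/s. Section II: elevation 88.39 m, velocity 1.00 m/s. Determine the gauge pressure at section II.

Pressure head at I: ψ₁ = P₁/(ρg) = 622×1000 / (1000 × 9.81) = 63.40 m.
Velocity heads: v₁²/2g = 0.60²/19.62 = 0.018 m; v₂²/2g = 1.00²/19.62 = 0.051 m.
Total head H = z₁ + ψ₁ + v₁²/2g = 90.34 + 63.40 + 0.018 = 153.76 m.
ψ₂ = H − z₂ − v₂²/2g = 153.76 − 88.39 − 0.051 = 65.32 m.
P₂ = ρgψ₂ = 1000 × 9.81 × 65.32 ≈ 641 kPa.

P₂ ≈ 641 kPa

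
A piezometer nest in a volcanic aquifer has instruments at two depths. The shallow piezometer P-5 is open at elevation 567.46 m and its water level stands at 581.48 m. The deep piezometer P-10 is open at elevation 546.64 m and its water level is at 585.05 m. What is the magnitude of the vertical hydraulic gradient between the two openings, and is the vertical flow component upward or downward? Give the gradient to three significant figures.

|i_v| ≈ 0.171; vertical flow is upward

Total head at P-5: h = 581.48 m (water level in the standpipe).
Total head at P-10: h = 585.05 m.
Δh = h(P-5) − h(P-10) = 581.48 − 585.05 = -3.57 m.
Vertical separation Δz = 567.46 − 546.64 = 20.82 m.
|i_v| = |Δh| / Δz = 3.57 / 20.82 = 0.171.
Head is higher in the deep piezometer, so vertical flow is upward (discharge condition).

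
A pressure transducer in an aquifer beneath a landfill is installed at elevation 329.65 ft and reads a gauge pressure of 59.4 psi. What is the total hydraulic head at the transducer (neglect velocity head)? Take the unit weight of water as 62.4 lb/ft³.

h ≈ 466.73 ft

ψ = 144·P/γ = 144 × 59.4 / 62.4 = 137.08 ft.
h = z + ψ = 329.65 + 137.08 = 466.73 ft.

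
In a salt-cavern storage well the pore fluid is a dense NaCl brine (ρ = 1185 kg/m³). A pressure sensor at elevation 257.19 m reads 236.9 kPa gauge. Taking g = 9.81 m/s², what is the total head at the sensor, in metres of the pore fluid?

h ≈ 277.57 m

ψ = P/(ρg) = 236.9×1000 / (1185 × 9.81) = 20.38 m.
h = z + ψ = 257.19 + 20.38 = 277.57 m.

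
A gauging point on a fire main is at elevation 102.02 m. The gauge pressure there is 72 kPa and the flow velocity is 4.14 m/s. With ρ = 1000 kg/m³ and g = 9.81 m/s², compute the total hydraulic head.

Pressure head ψ = P/(ρg) = 72×1000 / (1000 × 9.81) = 7.34 m.
Velocity head = v²/(2g) = 4.14² / (2 × 9.81) = 0.874 m.
h = z + ψ + v²/(2g) = 102.02 + 7.34 + 0.874 = 110.23 m.

h ≈ 110.23 m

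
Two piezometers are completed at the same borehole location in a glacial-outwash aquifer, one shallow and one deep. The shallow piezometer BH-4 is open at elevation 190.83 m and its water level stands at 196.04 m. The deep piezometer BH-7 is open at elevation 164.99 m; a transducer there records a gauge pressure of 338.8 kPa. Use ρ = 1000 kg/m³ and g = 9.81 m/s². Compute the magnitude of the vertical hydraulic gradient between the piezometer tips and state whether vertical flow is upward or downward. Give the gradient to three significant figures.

Total head at BH-4: h = 196.04 m (water level in the standpipe).
Pressure head at BH-7: ψ = P/(ρg) = 338.8×1000 / (1000 × 9.81) = 34.54 m.
Total head at BH-7: h = z + ψ = 164.99 + 34.54 = 199.53 m.
Δh = h(BH-4) − h(BH-7) = 196.04 − 199.53 = -3.49 m.
Vertical separation Δz = 190.83 − 164.99 = 25.84 m.
|i_v| = |Δh| / Δz = 3.49 / 25.84 = 0.135.
Head is higher in the deep piezometer, so vertical flow is upward (discharge condition).

|i_v| ≈ 0.135; vertical flow is upward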